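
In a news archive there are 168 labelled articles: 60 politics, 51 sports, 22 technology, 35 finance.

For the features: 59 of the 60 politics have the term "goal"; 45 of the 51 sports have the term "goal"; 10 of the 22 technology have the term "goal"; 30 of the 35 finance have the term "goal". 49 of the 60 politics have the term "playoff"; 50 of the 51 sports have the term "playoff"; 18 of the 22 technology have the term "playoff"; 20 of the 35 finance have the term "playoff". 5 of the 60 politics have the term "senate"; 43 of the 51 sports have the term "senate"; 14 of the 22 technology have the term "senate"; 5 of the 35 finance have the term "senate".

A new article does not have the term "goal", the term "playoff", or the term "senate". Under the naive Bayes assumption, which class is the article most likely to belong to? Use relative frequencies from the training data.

politics: (60/168) × (1/60) × (11/60) × (55/60) ≈ 0.00100033
sports: (51/168) × (6/51) × (1/51) × (8/51) ≈ 0.000109848
technology: (22/168) × (12/22) × (4/22) × (8/22) ≈ 0.00472255
finance: (35/168) × (5/35) × (15/35) × (30/35) ≈ 0.0109329
Highest score → finance.

finance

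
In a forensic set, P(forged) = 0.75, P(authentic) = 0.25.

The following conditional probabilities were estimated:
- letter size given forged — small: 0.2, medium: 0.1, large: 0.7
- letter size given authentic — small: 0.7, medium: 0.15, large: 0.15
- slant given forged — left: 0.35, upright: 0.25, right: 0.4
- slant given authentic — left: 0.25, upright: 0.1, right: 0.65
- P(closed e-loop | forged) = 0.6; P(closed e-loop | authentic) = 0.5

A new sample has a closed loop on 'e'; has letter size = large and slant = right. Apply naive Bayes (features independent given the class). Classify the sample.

forged

forged: 0.75 × 0.7 × 0.4 × 0.6 = 0.126
authentic: 0.25 × 0.15 × 0.65 × 0.5 = 0.0121875
Highest score → forged.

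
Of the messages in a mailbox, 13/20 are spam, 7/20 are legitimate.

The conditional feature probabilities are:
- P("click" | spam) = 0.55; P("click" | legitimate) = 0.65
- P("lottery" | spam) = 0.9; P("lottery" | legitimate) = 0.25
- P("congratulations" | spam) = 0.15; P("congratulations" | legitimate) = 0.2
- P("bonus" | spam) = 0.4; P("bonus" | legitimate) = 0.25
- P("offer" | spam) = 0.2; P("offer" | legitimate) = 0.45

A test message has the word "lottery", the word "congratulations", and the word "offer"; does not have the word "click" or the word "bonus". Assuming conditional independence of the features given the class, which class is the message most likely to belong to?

spam

spam: 0.65 × (1−0.55) × 0.9 × 0.15 × (1−0.4) × 0.2 = 0.0047385
legitimate: 0.35 × (1−0.65) × 0.25 × 0.2 × (1−0.25) × 0.45 = 0.0020671875
Highest score → spam.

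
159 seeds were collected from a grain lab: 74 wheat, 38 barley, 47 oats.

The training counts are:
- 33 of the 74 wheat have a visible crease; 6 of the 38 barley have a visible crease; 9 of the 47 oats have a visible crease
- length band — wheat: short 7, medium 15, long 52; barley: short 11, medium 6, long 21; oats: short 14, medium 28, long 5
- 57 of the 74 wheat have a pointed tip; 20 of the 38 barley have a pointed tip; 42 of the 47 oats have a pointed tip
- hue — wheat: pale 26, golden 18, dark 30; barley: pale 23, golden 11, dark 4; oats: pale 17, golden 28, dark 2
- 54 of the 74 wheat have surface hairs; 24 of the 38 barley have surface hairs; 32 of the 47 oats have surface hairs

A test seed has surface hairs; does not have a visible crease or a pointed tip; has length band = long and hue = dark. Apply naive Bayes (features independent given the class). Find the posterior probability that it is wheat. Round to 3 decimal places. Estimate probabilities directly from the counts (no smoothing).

wheat: (74/159) × (41/74) × (52/74) × (17/74) × (30/74) × (54/74) ≈ 0.0123148
barley: (38/159) × (32/38) × (21/38) × (18/38) × (4/38) × (24/38) ≈ 0.00350253
oats: (47/159) × (38/47) × (5/47) × (5/47) × (2/47) × (32/47) ≈ 0.0000783637
P(wheat | x) = 0.0123148 / 0.0158956937 ≈ 0.775

0.775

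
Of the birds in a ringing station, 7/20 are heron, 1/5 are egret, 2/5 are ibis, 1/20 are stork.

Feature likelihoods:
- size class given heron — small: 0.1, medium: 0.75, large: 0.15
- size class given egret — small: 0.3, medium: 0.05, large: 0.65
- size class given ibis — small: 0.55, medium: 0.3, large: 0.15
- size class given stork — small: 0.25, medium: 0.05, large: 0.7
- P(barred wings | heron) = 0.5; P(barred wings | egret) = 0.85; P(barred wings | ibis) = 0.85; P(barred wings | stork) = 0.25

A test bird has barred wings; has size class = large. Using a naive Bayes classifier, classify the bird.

egret

heron: 0.35 × 0.15 × 0.5 = 0.02625
egret: 0.2 × 0.65 × 0.85 = 0.1105
ibis: 0.4 × 0.15 × 0.85 = 0.051
stork: 0.05 × 0.7 × 0.25 = 0.00875
Highest score → egret.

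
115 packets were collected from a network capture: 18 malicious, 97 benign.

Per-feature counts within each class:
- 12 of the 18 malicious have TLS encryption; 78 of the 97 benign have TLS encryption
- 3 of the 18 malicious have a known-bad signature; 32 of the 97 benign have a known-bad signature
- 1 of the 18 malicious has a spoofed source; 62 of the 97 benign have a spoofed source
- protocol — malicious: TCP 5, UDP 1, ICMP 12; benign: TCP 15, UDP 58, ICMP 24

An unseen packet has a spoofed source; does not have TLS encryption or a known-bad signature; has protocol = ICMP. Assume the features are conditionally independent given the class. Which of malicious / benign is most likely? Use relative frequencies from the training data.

benign

malicious: (18/115) × (6/18) × (15/18) × (1/18) × (12/18) ≈ 0.00161031
benign: (97/115) × (19/97) × (65/97) × (62/97) × (24/97) ≈ 0.0175088
Highest score → benign.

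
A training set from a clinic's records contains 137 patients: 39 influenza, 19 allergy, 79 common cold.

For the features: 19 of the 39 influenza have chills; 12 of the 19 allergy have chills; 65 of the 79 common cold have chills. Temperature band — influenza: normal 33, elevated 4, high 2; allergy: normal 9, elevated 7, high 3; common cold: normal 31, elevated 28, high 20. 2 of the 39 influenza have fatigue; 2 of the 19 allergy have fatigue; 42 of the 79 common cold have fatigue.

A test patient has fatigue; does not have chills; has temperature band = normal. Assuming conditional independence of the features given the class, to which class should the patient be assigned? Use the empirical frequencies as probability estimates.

common cold

influenza: (39/137) × (20/39) × (33/39) × (2/39) ≈ 0.00633467
allergy: (19/137) × (7/19) × (9/19) × (2/19) ≈ 0.00254767
common cold: (79/137) × (14/79) × (31/79) × (42/79) ≈ 0.0213189
Highest score → common cold.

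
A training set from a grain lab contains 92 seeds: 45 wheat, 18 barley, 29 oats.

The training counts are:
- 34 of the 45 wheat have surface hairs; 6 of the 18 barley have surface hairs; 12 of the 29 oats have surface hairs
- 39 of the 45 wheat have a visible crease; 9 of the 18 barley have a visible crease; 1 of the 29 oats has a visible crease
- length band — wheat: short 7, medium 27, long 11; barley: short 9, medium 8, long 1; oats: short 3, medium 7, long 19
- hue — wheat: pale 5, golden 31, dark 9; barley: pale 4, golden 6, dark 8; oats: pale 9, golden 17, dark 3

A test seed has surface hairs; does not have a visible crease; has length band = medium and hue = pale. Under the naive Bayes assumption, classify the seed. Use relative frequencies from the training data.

wheat: (45/92) × (34/45) × (6/45) × (27/45) × (5/45) ≈ 0.00328502
barley: (18/92) × (6/18) × (9/18) × (8/18) × (4/18) ≈ 0.00322061
oats: (29/92) × (12/29) × (28/29) × (7/29) × (9/29) ≈ 0.00943405
Highest score → oats.

oats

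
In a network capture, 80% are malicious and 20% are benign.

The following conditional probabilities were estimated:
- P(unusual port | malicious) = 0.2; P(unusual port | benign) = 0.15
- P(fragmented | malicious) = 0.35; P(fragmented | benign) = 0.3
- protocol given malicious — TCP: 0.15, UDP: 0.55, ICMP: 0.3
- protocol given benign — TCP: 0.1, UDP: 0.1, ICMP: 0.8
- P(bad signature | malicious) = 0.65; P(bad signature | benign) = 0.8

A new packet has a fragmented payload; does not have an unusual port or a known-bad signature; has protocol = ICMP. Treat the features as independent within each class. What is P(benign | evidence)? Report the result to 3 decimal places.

malicious: 0.8 × (1−0.2) × 0.35 × 0.3 × (1−0.65) = 0.02352
benign: 0.2 × (1−0.15) × 0.3 × 0.8 × (1−0.8) = 0.00816
P(benign | x) = 0.00816 / 0.03168 ≈ 0.258

0.258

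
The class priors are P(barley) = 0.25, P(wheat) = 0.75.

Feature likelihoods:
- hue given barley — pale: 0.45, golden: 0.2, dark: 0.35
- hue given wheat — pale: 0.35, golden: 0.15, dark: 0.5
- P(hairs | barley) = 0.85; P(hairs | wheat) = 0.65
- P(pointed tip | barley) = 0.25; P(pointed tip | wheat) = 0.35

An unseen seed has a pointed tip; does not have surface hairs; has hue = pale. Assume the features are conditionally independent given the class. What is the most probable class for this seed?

wheat

barley: 0.25 × 0.45 × (1−0.85) × 0.25 = 0.00421875
wheat: 0.75 × 0.35 × (1−0.65) × 0.35 = 0.03215625
Highest score → wheat.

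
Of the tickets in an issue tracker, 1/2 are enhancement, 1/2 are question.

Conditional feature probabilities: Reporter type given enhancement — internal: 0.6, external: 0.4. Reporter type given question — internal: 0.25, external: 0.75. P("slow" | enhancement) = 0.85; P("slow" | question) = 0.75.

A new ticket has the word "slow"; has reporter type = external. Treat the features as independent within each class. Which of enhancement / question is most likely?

enhancement: 0.5 × 0.4 × 0.85 = 0.17
question: 0.5 × 0.75 × 0.75 = 0.28125
Highest score → question.

question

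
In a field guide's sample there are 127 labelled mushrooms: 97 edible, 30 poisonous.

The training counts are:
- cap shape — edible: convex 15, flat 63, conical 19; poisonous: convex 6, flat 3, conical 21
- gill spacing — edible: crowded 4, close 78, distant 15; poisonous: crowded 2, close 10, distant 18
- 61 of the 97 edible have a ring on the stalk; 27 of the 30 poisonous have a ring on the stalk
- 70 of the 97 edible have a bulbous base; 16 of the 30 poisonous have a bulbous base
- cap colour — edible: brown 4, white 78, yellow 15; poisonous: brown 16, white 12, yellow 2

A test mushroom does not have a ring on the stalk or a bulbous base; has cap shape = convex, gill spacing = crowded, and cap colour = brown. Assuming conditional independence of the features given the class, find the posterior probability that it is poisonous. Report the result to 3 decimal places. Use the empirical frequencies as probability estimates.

edible: (97/127) × (15/97) × (4/97) × (36/97) × (27/97) × (4/97) ≈ 0.0000207485
poisonous: (30/127) × (6/30) × (2/30) × (3/30) × (14/30) × (16/30) ≈ 0.0000783902
P(poisonous | x) = 0.0000783902 / 0.0000991387 ≈ 0.791

0.791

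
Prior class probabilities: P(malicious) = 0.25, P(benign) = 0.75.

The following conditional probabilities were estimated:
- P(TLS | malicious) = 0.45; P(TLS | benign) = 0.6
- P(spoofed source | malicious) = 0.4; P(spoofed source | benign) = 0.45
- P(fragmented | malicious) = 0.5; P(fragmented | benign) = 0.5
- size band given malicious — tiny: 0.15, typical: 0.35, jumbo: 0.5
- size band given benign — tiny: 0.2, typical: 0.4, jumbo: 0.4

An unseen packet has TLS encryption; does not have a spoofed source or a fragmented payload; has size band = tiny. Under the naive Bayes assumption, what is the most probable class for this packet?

benign

malicious: 0.25 × 0.45 × (1−0.4) × (1−0.5) × 0.15 = 0.0050625
benign: 0.75 × 0.6 × (1−0.45) × (1−0.5) × 0.2 = 0.02475
Highest score → benign.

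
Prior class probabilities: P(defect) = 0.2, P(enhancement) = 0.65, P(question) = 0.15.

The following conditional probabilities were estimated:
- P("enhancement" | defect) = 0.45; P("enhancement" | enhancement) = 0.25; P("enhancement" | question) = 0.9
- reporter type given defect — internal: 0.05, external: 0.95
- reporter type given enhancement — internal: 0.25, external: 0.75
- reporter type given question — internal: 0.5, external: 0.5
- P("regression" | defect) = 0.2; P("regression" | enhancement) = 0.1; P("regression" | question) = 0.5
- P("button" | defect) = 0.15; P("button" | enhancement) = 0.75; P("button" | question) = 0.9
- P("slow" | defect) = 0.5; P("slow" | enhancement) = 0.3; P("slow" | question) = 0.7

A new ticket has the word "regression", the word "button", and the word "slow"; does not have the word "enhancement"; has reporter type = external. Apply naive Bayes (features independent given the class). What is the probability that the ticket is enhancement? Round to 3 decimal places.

defect: 0.2 × (1−0.45) × 0.95 × 0.2 × 0.15 × 0.5 = 0.0015675
enhancement: 0.65 × (1−0.25) × 0.75 × 0.1 × 0.75 × 0.3 = 0.0082265625
question: 0.15 × (1−0.9) × 0.5 × 0.5 × 0.9 × 0.7 = 0.0023625
P(enhancement | x) = 0.0082265625 / 0.0121565625 ≈ 0.677

0.677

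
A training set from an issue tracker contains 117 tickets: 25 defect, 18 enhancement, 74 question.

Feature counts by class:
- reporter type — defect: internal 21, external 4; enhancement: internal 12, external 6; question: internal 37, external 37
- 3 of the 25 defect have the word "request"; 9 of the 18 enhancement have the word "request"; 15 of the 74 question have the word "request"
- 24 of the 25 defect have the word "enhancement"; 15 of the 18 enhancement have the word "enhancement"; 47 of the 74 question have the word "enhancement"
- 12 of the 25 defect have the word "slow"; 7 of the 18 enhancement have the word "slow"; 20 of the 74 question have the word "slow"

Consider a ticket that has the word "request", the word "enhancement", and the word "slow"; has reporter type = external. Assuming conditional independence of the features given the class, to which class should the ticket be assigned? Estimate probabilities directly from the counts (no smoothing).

question

defect: (25/117) × (4/25) × (3/25) × (24/25) × (12/25) ≈ 0.00189046
enhancement: (18/117) × (6/18) × (9/18) × (15/18) × (7/18) ≈ 0.00830959
question: (74/117) × (37/74) × (15/74) × (47/74) × (20/74) ≈ 0.0110037
Highest score → question.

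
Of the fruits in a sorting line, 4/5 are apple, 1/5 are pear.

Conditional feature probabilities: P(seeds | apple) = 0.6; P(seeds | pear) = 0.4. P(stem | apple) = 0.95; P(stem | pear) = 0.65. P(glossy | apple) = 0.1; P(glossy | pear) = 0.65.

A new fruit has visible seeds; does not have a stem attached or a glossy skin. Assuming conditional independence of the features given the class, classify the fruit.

apple

apple: 0.8 × 0.6 × (1−0.95) × (1−0.1) = 0.0216
pear: 0.2 × 0.4 × (1−0.65) × (1−0.65) = 0.0098
Highest score → apple.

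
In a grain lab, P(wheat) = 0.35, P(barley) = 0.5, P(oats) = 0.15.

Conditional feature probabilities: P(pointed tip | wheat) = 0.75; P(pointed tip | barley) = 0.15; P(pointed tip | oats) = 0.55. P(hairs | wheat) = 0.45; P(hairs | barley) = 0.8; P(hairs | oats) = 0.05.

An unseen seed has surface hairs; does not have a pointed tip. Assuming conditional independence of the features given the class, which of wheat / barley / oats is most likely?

wheat: 0.35 × (1−0.75) × 0.45 = 0.039375
barley: 0.5 × (1−0.15) × 0.8 = 0.34
oats: 0.15 × (1−0.55) × 0.05 = 0.003375
Highest score → barley.

barley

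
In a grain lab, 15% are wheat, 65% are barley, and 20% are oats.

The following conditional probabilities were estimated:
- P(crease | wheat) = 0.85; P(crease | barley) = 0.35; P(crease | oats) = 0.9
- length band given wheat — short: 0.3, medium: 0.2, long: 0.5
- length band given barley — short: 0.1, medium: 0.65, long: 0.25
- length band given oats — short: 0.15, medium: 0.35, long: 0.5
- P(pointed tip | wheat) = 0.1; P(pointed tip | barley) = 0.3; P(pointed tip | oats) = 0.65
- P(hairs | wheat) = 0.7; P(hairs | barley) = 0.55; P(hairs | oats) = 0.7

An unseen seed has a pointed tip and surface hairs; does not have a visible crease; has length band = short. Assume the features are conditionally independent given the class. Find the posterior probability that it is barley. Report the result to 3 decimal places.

wheat: 0.15 × (1−0.85) × 0.3 × 0.1 × 0.7 = 0.0004725
barley: 0.65 × (1−0.35) × 0.1 × 0.3 × 0.55 = 0.00697125
oats: 0.2 × (1−0.9) × 0.15 × 0.65 × 0.7 = 0.001365
P(barley | x) = 0.00697125 / 0.00880875 ≈ 0.791

0.791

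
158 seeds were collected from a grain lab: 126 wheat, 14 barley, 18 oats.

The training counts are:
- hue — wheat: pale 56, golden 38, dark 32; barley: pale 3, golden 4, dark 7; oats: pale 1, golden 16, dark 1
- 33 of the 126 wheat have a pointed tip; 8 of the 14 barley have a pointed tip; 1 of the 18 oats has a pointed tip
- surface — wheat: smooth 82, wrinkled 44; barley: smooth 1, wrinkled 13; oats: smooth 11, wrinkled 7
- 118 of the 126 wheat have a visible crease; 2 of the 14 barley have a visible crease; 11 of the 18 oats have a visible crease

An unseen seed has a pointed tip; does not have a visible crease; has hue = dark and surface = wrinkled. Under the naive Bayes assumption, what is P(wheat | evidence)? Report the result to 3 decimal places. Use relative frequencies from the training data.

wheat: (126/158) × (32/126) × (33/126) × (44/126) × (8/126) ≈ 0.00117608
barley: (14/158) × (7/14) × (8/14) × (13/14) × (12/14) ≈ 0.0201498
oats: (18/158) × (1/18) × (1/18) × (7/18) × (7/18) ≈ 0.0000531767
P(wheat | x) = 0.00117608 / 0.0213790567 ≈ 0.055

0.055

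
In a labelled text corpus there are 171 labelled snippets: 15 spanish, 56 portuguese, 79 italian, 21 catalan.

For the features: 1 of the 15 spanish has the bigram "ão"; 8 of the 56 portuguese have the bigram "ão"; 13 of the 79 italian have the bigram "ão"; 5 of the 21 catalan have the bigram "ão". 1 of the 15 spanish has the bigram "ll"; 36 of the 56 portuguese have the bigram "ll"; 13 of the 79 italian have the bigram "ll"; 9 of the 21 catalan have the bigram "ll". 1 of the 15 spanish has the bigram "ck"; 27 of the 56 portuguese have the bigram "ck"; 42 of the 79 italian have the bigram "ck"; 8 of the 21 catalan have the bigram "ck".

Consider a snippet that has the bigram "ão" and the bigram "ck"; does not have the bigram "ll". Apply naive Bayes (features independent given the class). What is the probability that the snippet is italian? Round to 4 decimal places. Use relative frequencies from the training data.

0.6955

spanish: (15/171) × (1/15) × (14/15) × (1/15) ≈ 0.000363873
portuguese: (56/171) × (8/56) × (20/56) × (27/56) ≈ 0.00805585
italian: (79/171) × (13/79) × (66/79) × (42/79) ≈ 0.0337665
catalan: (21/171) × (5/21) × (12/21) × (8/21) ≈ 0.00636512
P(italian | x) = 0.0337665 / 0.048551343 ≈ 0.6955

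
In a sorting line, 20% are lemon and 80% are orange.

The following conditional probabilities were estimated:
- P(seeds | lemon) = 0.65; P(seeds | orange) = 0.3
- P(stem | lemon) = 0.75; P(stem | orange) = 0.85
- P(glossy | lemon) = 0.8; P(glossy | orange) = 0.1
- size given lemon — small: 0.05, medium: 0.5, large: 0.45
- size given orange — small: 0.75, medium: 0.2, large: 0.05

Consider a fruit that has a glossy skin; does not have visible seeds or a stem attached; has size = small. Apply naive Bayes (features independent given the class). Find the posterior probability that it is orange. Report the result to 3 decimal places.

lemon: 0.2 × (1−0.65) × (1−0.75) × 0.8 × 0.05 = 0.0007
orange: 0.8 × (1−0.3) × (1−0.85) × 0.1 × 0.75 = 0.0063
P(orange | x) = 0.0063 / 0.007 ≈ 0.900

0.900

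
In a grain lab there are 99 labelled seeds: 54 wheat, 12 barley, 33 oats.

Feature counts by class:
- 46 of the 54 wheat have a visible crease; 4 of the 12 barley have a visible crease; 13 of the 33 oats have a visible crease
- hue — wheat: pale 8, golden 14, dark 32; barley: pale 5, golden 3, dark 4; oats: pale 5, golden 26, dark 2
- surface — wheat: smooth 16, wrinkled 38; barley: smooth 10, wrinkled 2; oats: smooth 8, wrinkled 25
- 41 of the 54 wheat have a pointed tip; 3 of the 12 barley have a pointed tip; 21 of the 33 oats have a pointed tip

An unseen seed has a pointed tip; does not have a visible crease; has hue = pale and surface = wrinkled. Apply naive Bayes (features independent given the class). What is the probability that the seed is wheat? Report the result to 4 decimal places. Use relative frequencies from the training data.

wheat: (54/99) × (8/54) × (8/54) × (38/54) × (41/54) ≈ 0.00639633
barley: (12/99) × (8/12) × (5/12) × (2/12) × (3/12) ≈ 0.00140292
oats: (33/99) × (20/33) × (5/33) × (25/33) × (21/33) ≈ 0.0147565
P(wheat | x) = 0.00639633 / 0.02255575 ≈ 0.2836

0.2836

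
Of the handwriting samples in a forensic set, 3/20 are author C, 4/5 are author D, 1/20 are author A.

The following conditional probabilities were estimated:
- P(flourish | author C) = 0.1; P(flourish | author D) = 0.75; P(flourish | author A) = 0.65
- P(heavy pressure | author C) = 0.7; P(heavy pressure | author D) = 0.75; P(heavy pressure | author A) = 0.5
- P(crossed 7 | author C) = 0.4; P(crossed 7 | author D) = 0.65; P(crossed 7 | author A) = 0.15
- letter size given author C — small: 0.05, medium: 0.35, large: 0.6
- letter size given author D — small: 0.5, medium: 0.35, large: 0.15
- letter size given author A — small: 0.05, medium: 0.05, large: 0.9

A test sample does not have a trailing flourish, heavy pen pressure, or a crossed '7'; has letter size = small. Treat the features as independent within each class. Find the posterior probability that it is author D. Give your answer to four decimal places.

0.8465

author C: 0.15 × (1−0.1) × (1−0.7) × (1−0.4) × 0.05 = 0.001215
author D: 0.8 × (1−0.75) × (1−0.75) × (1−0.65) × 0.5 = 0.00875
author A: 0.05 × (1−0.65) × (1−0.5) × (1−0.15) × 0.05 = 0.000371875
P(author D | x) = 0.00875 / 0.010336875 ≈ 0.8465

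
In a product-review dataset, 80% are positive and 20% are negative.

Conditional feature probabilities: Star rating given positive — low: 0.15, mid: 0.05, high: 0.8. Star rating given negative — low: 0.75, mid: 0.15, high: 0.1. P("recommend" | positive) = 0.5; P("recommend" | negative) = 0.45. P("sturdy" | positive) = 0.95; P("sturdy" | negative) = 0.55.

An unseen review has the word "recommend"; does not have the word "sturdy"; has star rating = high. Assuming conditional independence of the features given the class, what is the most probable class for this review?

positive

positive: 0.8 × 0.8 × 0.5 × (1−0.95) = 0.016
negative: 0.2 × 0.1 × 0.45 × (1−0.55) = 0.00405
Highest score → positive.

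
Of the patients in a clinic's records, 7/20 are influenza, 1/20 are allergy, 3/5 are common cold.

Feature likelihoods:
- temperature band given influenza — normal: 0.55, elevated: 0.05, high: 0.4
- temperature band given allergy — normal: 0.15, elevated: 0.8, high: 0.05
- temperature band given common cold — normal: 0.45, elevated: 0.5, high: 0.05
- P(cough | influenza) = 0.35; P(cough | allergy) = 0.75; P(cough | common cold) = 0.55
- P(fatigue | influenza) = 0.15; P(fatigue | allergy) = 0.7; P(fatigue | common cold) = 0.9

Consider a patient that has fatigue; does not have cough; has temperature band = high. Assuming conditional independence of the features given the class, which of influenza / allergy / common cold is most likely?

influenza: 0.35 × 0.4 × (1−0.35) × 0.15 = 0.01365
allergy: 0.05 × 0.05 × (1−0.75) × 0.7 = 0.0004375
common cold: 0.6 × 0.05 × (1−0.55) × 0.9 = 0.01215
Highest score → influenza.

influenza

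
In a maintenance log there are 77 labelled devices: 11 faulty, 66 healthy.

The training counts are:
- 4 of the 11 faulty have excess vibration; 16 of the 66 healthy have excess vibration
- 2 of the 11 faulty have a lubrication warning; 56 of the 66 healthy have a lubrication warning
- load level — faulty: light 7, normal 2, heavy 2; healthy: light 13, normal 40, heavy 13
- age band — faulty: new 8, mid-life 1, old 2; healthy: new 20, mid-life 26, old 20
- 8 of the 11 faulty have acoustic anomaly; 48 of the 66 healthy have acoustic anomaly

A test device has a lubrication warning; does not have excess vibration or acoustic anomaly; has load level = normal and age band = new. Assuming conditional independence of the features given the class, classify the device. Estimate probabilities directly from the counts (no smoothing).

healthy

faulty: (11/77) × (7/11) × (2/11) × (2/11) × (8/11) × (3/11) ≈ 0.000596084
healthy: (66/77) × (50/66) × (56/66) × (40/66) × (20/66) × (18/66) ≈ 0.0275965
Highest score → healthy.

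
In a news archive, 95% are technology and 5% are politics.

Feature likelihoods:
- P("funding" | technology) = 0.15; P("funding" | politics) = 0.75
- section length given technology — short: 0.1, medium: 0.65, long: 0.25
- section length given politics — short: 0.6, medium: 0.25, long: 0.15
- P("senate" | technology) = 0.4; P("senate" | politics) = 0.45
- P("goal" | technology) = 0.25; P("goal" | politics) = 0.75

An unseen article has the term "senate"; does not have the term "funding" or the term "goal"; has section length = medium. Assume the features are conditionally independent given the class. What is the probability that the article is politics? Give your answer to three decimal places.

0.002

technology: 0.95 × (1−0.15) × 0.65 × 0.4 × (1−0.25) = 0.1574625
politics: 0.05 × (1−0.75) × 0.25 × 0.45 × (1−0.75) = 0.0003515625
P(politics | x) = 0.0003515625 / 0.1578140625 ≈ 0.002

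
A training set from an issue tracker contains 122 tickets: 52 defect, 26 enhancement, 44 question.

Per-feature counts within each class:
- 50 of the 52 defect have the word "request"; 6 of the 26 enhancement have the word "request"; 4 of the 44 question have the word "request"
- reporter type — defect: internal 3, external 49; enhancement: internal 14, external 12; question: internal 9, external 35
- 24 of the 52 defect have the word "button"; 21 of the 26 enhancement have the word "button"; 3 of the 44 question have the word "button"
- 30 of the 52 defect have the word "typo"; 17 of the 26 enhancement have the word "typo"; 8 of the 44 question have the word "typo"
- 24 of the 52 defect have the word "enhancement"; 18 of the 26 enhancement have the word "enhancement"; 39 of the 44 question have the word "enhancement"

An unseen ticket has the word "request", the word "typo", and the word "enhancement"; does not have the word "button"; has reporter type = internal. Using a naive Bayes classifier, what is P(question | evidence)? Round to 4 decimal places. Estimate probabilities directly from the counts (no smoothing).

defect: (52/122) × (50/52) × (3/52) × (28/52) × (30/52) × (24/52) ≈ 0.00339007
enhancement: (26/122) × (6/26) × (14/26) × (5/26) × (17/26) × (18/26) ≈ 0.00230525
question: (44/122) × (4/44) × (9/44) × (41/44) × (8/44) × (39/44) ≈ 0.00100709
P(question | x) = 0.00100709 / 0.00670241 ≈ 0.1503

0.1503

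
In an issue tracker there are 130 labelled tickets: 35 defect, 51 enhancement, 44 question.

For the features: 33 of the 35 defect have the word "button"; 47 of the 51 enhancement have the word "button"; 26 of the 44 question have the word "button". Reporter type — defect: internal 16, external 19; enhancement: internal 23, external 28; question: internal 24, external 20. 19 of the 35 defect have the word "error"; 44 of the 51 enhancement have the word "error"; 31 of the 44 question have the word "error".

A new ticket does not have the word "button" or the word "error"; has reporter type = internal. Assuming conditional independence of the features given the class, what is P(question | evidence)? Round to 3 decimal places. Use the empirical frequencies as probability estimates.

defect: (35/130) × (2/35) × (16/35) × (16/35) ≈ 0.00321507
enhancement: (51/130) × (4/51) × (23/51) × (7/51) ≈ 0.00190459
question: (44/130) × (18/44) × (24/44) × (13/44) ≈ 0.022314
P(question | x) = 0.022314 / 0.02743366 ≈ 0.813

0.813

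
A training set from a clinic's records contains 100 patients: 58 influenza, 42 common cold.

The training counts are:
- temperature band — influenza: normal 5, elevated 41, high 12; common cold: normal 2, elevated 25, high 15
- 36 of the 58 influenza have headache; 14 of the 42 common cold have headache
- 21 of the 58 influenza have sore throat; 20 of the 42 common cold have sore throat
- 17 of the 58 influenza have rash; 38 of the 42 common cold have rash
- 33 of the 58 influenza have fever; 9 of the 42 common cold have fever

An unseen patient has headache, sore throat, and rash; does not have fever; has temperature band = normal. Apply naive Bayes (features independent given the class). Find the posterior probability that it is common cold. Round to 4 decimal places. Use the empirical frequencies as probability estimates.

influenza: (58/100) × (5/58) × (36/58) × (21/58) × (17/58) × (25/58) ≈ 0.00141961
common cold: (42/100) × (2/42) × (14/42) × (20/42) × (38/42) × (33/42) ≈ 0.00225678
P(common cold | x) = 0.00225678 / 0.00367639 ≈ 0.6139

0.6139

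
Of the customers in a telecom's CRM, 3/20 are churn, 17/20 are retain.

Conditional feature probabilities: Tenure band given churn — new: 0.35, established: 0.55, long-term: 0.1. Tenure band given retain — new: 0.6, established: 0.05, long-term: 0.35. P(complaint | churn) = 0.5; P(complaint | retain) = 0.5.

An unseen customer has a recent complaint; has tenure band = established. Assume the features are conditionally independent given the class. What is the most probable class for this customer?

churn: 0.15 × 0.55 × 0.5 = 0.04125
retain: 0.85 × 0.05 × 0.5 = 0.02125
Highest score → churn.

churn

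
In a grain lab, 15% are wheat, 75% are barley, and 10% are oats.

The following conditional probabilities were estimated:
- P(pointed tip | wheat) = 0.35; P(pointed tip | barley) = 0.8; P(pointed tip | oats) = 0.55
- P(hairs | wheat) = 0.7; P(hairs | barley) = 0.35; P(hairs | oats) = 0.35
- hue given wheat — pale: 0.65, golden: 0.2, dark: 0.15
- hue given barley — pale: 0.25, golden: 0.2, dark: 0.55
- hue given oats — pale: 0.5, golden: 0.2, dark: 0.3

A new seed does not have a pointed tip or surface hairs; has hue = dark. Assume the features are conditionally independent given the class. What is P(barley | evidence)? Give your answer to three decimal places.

wheat: 0.15 × (1−0.35) × (1−0.7) × 0.15 = 0.0043875
barley: 0.75 × (1−0.8) × (1−0.35) × 0.55 = 0.053625
oats: 0.1 × (1−0.55) × (1−0.35) × 0.3 = 0.008775
P(barley | x) = 0.053625 / 0.0667875 ≈ 0.803

0.803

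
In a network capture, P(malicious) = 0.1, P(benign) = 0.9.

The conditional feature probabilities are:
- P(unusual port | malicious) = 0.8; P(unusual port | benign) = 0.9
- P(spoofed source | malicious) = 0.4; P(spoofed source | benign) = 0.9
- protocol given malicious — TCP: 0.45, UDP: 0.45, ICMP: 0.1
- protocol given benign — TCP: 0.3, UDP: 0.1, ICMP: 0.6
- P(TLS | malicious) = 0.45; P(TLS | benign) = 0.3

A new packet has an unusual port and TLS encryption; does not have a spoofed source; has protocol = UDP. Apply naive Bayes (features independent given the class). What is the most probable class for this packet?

malicious: 0.1 × 0.8 × (1−0.4) × 0.45 × 0.45 = 0.00972
benign: 0.9 × 0.9 × (1−0.9) × 0.1 × 0.3 = 0.00243
Highest score → malicious.

malicious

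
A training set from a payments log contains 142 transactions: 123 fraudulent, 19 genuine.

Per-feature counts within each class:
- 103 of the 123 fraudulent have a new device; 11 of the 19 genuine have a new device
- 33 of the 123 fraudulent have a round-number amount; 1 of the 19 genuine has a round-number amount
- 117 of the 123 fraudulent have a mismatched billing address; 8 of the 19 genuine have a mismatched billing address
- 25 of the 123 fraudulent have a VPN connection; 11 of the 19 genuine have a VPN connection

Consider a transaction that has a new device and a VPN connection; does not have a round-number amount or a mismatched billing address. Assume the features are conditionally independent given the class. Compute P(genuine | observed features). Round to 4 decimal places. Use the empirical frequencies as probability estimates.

0.8238

fraudulent: (123/142) × (103/123) × (90/123) × (6/123) × (25/123) ≈ 0.0052622
genuine: (19/142) × (11/19) × (18/19) × (11/19) × (11/19) ≈ 0.0245981
P(genuine | x) = 0.0245981 / 0.0298603 ≈ 0.8238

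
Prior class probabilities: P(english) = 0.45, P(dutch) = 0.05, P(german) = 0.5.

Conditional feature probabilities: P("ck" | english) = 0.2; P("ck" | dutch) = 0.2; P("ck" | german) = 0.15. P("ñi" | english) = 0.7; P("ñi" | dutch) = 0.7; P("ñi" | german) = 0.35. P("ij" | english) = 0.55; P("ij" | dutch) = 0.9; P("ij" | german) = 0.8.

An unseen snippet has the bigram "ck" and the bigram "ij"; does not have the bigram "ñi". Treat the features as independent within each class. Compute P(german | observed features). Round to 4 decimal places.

english: 0.45 × 0.2 × (1−0.7) × 0.55 = 0.01485
dutch: 0.05 × 0.2 × (1−0.7) × 0.9 = 0.0027
german: 0.5 × 0.15 × (1−0.35) × 0.8 = 0.039
P(german | x) = 0.039 / 0.05655 ≈ 0.6897

0.6897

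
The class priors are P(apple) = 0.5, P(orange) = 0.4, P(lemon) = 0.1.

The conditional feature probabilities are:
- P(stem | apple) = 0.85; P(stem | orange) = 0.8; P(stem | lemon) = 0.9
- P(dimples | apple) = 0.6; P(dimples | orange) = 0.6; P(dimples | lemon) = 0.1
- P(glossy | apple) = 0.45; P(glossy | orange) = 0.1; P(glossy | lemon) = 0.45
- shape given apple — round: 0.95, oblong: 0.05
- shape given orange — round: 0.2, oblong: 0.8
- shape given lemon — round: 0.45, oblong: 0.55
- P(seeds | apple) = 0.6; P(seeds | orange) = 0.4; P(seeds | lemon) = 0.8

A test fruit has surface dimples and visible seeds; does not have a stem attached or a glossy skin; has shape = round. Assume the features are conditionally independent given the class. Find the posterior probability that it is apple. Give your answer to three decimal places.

0.794

apple: 0.5 × (1−0.85) × 0.6 × (1−0.45) × 0.95 × 0.6 = 0.0141075
orange: 0.4 × (1−0.8) × 0.6 × (1−0.1) × 0.2 × 0.4 = 0.003456
lemon: 0.1 × (1−0.9) × 0.1 × (1−0.45) × 0.45 × 0.8 = 0.000198
P(apple | x) = 0.0141075 / 0.0177615 ≈ 0.794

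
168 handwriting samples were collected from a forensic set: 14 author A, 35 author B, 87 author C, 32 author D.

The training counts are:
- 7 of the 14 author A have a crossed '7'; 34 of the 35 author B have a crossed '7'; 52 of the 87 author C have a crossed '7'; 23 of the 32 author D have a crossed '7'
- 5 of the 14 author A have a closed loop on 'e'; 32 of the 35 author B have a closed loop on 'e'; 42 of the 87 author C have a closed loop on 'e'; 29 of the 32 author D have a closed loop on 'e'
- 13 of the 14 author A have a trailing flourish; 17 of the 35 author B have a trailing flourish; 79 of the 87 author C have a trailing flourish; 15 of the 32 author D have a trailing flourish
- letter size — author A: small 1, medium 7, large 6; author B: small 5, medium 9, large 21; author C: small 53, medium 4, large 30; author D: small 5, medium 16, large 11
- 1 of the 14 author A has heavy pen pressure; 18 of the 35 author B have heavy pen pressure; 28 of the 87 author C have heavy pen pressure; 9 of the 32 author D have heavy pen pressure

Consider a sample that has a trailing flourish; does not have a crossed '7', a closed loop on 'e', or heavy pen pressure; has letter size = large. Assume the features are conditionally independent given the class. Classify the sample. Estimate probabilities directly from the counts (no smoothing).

author C

author A: (14/168) × (7/14) × (9/14) × (13/14) × (6/14) × (13/14) ≈ 0.00989822
author B: (35/168) × (1/35) × (3/35) × (17/35) × (21/35) × (17/35) ≈ 0.0000722199
author C: (87/168) × (35/87) × (45/87) × (79/87) × (30/87) × (59/87) ≈ 0.022882
author D: (32/168) × (9/32) × (3/32) × (15/32) × (11/32) × (23/32) ≈ 0.000581656
Highest score → author C.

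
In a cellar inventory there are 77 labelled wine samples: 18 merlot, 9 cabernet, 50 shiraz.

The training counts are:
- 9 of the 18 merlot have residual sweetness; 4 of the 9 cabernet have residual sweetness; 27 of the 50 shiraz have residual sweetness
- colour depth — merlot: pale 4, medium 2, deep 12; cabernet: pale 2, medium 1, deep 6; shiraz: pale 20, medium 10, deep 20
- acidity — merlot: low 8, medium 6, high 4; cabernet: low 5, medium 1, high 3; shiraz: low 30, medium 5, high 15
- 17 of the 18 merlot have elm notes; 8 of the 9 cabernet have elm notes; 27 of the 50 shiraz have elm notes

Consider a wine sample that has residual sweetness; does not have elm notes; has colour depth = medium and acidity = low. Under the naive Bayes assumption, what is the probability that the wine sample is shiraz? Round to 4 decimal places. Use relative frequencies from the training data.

0.9662

merlot: (18/77) × (9/18) × (2/18) × (8/18) × (1/18) ≈ 0.000320667
cabernet: (9/77) × (4/9) × (1/9) × (5/9) × (1/9) ≈ 0.000356297
shiraz: (50/77) × (27/50) × (10/50) × (30/50) × (23/50) ≈ 0.0193558
P(shiraz | x) = 0.0193558 / 0.020032764 ≈ 0.9662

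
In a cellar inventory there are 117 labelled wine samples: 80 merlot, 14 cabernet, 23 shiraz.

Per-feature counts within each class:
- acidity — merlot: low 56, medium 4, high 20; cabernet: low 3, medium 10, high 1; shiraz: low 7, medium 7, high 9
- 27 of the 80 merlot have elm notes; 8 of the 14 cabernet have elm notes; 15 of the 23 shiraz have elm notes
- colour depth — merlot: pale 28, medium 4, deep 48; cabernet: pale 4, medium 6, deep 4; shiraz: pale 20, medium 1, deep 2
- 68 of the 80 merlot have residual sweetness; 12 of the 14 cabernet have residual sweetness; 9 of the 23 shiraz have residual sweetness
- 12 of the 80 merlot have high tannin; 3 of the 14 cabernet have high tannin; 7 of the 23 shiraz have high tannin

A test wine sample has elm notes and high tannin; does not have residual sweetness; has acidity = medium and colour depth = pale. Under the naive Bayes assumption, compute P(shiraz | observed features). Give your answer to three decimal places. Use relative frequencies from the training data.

0.924

merlot: (80/117) × (4/80) × (27/80) × (28/80) × (12/80) × (12/80) ≈ 0.0000908654
cabernet: (14/117) × (10/14) × (8/14) × (4/14) × (2/14) × (3/14) ≈ 0.000427172
shiraz: (23/117) × (7/23) × (15/23) × (20/23) × (14/23) × (7/23) ≈ 0.00628562
P(shiraz | x) = 0.00628562 / 0.0068036574 ≈ 0.924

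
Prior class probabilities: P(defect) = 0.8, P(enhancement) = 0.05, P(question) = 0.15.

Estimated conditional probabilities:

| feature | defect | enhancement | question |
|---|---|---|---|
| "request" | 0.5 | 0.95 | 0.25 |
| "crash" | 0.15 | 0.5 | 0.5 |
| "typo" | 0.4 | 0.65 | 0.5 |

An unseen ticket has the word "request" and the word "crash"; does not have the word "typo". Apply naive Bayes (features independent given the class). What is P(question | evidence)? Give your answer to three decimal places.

0.175

defect: 0.8 × 0.5 × 0.15 × (1−0.4) = 0.036
enhancement: 0.05 × 0.95 × 0.5 × (1−0.65) = 0.0083125
question: 0.15 × 0.25 × 0.5 × (1−0.5) = 0.009375
P(question | x) = 0.009375 / 0.0536875 ≈ 0.175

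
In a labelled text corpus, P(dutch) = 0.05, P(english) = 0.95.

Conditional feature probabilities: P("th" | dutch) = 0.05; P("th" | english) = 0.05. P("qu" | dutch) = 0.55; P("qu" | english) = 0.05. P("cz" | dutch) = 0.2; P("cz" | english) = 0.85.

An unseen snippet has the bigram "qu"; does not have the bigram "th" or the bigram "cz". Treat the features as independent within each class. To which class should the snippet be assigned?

dutch

dutch: 0.05 × (1−0.05) × 0.55 × (1−0.2) = 0.0209
english: 0.95 × (1−0.05) × 0.05 × (1−0.85) = 0.00676875
Highest score → dutch.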